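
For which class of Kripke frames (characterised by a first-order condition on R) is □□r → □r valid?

Suppose □□r→□r is valid. Take Rxy and set V(r)={w : xR²w}. Then □□r at x, so □r at x, so r at y, i.e. ∃z(Rxz∧Rzy).

density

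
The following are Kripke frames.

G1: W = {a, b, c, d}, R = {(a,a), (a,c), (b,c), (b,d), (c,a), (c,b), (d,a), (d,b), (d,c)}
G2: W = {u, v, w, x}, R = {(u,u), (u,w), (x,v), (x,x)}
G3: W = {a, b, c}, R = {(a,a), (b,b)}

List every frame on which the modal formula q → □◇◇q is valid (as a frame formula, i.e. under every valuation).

G3

The schema corresponds to a generalized confluence (Geach) condition: ∀x ∀z (xRz → ∃w (x = w ∧ zR²w)).
G1: fails — bRc but no w with b=w and cR²w.
G2: fails — uRw but no t with u=t and wR²t.
G3: holds.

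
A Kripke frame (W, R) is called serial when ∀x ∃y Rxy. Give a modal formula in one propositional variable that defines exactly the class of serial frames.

□q → ◇q

The condition is seriality. The D schema □q → ◇q defines it.
Suppose □q→◇q is valid. At any x set V(q)=W. Then □q at x, so ◇q at x, so x has a successor.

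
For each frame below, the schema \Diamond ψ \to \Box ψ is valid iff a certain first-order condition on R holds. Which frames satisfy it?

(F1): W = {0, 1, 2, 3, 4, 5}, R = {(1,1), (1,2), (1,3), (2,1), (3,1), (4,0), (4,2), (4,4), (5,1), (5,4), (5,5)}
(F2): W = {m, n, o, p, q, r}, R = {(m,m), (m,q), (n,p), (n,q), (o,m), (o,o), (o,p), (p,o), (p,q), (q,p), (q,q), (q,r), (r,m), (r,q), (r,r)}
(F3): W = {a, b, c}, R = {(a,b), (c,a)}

(F3)

Frame correspondent (Sahlqvist): \forall x \forall y \forall z (Rxy \wedge Rxz \to y = z) — i.e. partial functionality.
(F1): fails — 1 sees both 1 and 2.
(F2): fails — m sees both m and q.
(F3): holds.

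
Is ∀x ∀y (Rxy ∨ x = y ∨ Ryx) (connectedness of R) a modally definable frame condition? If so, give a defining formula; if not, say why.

Modal frame validity is preserved under disjoint unions.
Take 4 disjoint single-world reflexive frames: each is trivially connected, but their disjoint union has 4 worlds with no edge between distinct components, so it is not connected.
So no modal formula (or set of formulas) defines exactly the connected frames.

No — not modally definable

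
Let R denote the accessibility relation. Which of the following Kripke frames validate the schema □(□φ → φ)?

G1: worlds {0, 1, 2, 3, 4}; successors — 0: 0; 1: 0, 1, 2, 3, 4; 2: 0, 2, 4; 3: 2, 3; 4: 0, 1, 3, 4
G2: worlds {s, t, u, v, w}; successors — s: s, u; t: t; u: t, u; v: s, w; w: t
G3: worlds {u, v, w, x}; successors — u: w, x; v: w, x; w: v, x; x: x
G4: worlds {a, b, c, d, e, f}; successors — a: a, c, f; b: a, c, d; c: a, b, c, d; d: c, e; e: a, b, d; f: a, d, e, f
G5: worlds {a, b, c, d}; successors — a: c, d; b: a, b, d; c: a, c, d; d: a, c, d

This is the axiom for shift-reflexivity; its first-order frame correspondent is ∀x ∀y (Rxy → Ryy).
G1: ✓.
G2: fails — Rvw but not Rww.
G3: fails — Ruw but not Rww.
G4: fails — Rcd but not Rdd.
G5: fails — Rba but not Raa.
Valid on: G1.

G1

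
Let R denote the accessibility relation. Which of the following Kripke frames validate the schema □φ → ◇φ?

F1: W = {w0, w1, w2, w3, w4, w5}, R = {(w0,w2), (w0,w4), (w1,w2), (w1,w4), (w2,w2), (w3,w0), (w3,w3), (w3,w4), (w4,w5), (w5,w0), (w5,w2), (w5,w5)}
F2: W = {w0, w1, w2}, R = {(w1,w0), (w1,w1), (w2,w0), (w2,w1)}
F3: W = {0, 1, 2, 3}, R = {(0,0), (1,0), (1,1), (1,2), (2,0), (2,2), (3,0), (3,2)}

This is the axiom for seriality; its first-order frame correspondent is ∀x ∃y Rxy.
F1: condition met.
F2: fails — world w0 has no successor.
F3: condition met.
Valid on: F1, F3.

F1, F3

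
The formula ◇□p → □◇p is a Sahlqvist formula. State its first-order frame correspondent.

Suppose ◇□p→□◇p is valid. Take Rxy, Rxz and set V(p)={w : Ryw}. Then □p at y so ◇□p at x, so □◇p at x, so ◇p at z, giving w with Rzw and Ryw.

convergence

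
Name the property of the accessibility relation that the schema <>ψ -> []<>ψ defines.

Suppose ◇ψ→□◇ψ is valid. Take Rxy, Rxz and set V(ψ)={y}. Then ◇ψ at x, so □◇ψ at x, so ◇ψ at z, so some w with Rzw has ψ; w=y, i.e. Rzy. By symmetry of the argument, Ryz.
Conversely, any frame satisfying forall x forall y forall z (Rxy & Rxz -> Ryz) validates the schema.
Frame condition: forall x forall y forall z (Rxy & Rxz -> Ryz).

the Euclidean property: forall x forall y forall z (Rxy & Rxz -> Ryz)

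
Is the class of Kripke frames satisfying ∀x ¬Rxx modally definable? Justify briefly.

Any modally definable frame class is closed under surjective bounded morphisms.
The 5-cycle (worlds a,b,c,d,e with a→b→c→d→e→a) is irreflexive, and the map sending every world to a single reflexive point • is a surjective bounded morphism (forth: every edge maps to (•,•); back: every world has a successor). So any modal formula valid on the 5-cycle is also valid on the reflexive point, which is not irreflexive.
Hence irreflexivity is not modally definable.

No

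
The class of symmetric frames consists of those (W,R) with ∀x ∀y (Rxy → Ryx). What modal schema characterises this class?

s → □◇s

The condition is symmetry. The B schema s → □◇s defines it.
Suppose s→□◇s is valid. Take Rxy and set V(s)={x}. Then s at x, so □◇s at x, so ◇s at y, so some z with Ryz has s; z=x, i.e. Ryx.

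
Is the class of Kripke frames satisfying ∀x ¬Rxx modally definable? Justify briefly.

Not definable by any modal formula

If a class were modally definable it would be closed under surjective bounded morphisms (Goldblatt–Thomason).
The 2-cycle (worlds s,t with s→t→s) is irreflexive, and the map sending every world to a single reflexive point • is a surjective bounded morphism (forth: every edge maps to (•,•); back: every world has a successor). So any modal formula valid on the 2-cycle is also valid on the reflexive point, which is not irreflexive.
So the class is not modally definable.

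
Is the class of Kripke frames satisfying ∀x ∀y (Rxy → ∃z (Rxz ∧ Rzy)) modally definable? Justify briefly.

Yes, by □□q → □q

Yes: it is density, defined by the C4 schema □□q → □q.
Suppose □□q→□q is valid. Take Rxy and set V(q)={w : xR²w}. Then □□q at x, so □q at x, so q at y, i.e. ∃z(Rxz∧Rzy).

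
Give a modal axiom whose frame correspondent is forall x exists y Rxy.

□q → ◇q

A defining formula is □q → ◇q (the D axiom).
Suppose □q→◇q is valid. At any x set V(q)=W. Then □q at x, so ◇q at x, so x has a successor.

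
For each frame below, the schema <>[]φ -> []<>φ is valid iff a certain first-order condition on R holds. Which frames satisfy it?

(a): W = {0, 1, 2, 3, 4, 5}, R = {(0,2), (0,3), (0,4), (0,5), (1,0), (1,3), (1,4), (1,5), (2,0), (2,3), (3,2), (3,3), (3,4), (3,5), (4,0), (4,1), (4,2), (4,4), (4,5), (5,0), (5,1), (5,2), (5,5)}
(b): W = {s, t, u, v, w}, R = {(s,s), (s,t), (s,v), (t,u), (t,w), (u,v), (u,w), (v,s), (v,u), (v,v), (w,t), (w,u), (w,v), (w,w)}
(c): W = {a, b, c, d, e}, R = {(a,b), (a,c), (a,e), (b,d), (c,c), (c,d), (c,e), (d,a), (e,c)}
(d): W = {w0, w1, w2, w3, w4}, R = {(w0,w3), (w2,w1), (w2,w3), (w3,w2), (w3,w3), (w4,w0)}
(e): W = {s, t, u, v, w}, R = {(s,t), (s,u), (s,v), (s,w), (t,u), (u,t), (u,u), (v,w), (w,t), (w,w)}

(a)

This is the axiom for convergence; its first-order frame correspondent is forall x forall y forall z (Rxy & Rxz -> exists w (Ryw & Rzw)).
(a): condition met.
(b): fails — Rss and Rst but s and t have no common successor.
(c): fails — Rab and Rae but b and e have no common successor.
(d): fails — Rw2w1 and Rw2w1 but w1 and w1 have no common successor.
(e): fails — Rsv and Rsu but v and u have no common successor.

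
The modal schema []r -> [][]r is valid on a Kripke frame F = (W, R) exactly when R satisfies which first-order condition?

This schema is the 4 axiom.
It corresponds to transitivity: forall x forall y forall z (Rxy & Ryz -> Rxz).

transitivity: forall x forall y forall z (Rxy & Ryz -> Rxz)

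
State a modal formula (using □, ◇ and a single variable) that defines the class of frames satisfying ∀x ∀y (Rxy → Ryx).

This is symmetry; the standard corresponding axiom is B: ψ → □◇ψ.

ψ → □◇ψ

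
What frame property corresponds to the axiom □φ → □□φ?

transitivity: ∀x ∀y ∀z (Rxy ∧ Ryz → Rxz)

Suppose □φ→□□φ is valid. Take Rxy, Ryz and set V(φ)={w : Rxw}. Then □φ at x, so □□φ at x, so □φ at y, so φ at z, i.e. Rxz.
Conversely, on a frame with transitivity the schema holds at every world under every valuation.
So the correspondent is transitivity.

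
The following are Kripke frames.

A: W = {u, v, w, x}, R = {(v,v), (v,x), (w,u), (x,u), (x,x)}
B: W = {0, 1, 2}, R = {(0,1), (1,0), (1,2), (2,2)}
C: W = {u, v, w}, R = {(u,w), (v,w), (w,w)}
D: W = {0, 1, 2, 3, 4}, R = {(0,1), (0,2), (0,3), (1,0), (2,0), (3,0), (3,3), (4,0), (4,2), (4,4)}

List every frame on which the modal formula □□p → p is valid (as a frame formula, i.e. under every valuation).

B, D

This is the axiom for a generalized confluence (Geach) condition; its first-order frame correspondent is ∀x ∃w (xR²w ∧ x = w).
A: fails — at u but no t with uR²t and u=t.
B: condition met.
C: fails — at u but no t with uR²t and u=t.
D: condition met.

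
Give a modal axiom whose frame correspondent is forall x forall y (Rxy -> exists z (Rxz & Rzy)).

□□ψ → □ψ

This is density; the standard corresponding axiom is C4: □□ψ → □ψ.
Suppose □□ψ→□ψ is valid. Take Rxy and set V(ψ)={w : xR²w}. Then □□ψ at x, so □ψ at x, so ψ at y, i.e. ∃z(Rxz∧Rzy).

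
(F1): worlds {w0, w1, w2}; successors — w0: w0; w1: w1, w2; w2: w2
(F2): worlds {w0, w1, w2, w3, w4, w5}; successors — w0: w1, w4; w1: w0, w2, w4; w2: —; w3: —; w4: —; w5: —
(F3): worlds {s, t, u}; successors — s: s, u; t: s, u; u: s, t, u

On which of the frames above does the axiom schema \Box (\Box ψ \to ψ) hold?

Frame correspondent (Sahlqvist): \forall x \forall y (Rxy \to Ryy) — i.e. shift-reflexivity.
(F1): holds.
(F2): fails — Rw1w2 but not Rw2w2.
(F3): fails — Rut but not Rtt.
Valid on: (F1).

(F1)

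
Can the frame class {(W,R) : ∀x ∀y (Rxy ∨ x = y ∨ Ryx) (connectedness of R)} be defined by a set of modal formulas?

Not definable by any modal formula

Modal frame validity is preserved under disjoint unions.
Take 4 disjoint single-world reflexive frames: each is trivially connected, but their disjoint union has 4 worlds with no edge between distinct components, so it is not connected.
So no modal formula (or set of formulas) defines exactly the connected frames.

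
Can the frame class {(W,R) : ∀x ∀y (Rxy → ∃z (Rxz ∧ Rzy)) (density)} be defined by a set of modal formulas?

The condition is density. A defining modal formula is □□p → □p.

Definable; □□p → □p defines it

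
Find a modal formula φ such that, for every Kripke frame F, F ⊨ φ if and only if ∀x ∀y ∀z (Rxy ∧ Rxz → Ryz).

A defining formula is ◇ψ → □◇ψ (the 5 axiom).
Suppose ◇ψ→□◇ψ is valid. Take Rxy, Rxz and set V(ψ)={y}. Then ◇ψ at x, so □◇ψ at x, so ◇ψ at z, so some w with Rzw has ψ; w=y, i.e. Rzy. By symmetry of the argument, Ryz.

◇ψ → □◇ψ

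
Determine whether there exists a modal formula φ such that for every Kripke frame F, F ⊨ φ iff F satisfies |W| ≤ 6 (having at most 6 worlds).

Any modally definable frame class is closed under disjoint unions.
Any modal formula valid on each of 7 disjoint one-world frames is valid on their disjoint union (validity is preserved under disjoint unions). Each one-world frame has |W|=1≤6, but the union has |W|=7.
Hence having at most 6 worlds is not modally definable.

No — not modally definable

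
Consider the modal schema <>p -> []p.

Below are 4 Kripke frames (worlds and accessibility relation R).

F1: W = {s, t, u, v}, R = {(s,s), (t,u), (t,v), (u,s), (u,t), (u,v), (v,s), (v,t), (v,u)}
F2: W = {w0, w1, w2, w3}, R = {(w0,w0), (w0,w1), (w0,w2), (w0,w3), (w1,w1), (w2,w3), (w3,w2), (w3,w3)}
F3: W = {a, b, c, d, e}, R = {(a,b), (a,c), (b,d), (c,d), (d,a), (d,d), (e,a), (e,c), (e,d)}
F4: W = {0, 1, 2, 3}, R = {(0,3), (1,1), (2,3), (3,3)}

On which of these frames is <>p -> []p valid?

F4

This is the axiom for partial functionality; its first-order frame correspondent is forall x forall y forall z (Rxy & Rxz -> y = z).
F1: fails — t sees both u and v.
F2: fails — w0 sees both w0 and w1.
F3: fails — a sees both b and c.
F4: condition met.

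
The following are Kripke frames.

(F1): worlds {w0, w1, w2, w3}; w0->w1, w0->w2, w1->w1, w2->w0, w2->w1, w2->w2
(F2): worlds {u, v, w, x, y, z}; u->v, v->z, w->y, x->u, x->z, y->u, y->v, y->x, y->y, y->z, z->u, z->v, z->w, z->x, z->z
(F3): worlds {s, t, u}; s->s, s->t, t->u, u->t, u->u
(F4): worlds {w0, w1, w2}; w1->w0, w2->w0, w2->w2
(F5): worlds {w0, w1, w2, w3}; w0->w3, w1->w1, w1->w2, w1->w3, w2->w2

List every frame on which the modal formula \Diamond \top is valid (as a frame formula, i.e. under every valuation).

This is the axiom for seriality; its first-order frame correspondent is \forall x \exists y Rxy.
(F1): fails — world w3 has no successor.
(F2): holds.
(F3): holds.
(F4): fails — world w0 has no successor.
(F5): fails — world w3 has no successor.

(F2), (F3)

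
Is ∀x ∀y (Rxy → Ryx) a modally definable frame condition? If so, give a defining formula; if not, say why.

This is a Sahlqvist condition; the B axiom p → □◇p defines it.

Yes — defined by p → □◇p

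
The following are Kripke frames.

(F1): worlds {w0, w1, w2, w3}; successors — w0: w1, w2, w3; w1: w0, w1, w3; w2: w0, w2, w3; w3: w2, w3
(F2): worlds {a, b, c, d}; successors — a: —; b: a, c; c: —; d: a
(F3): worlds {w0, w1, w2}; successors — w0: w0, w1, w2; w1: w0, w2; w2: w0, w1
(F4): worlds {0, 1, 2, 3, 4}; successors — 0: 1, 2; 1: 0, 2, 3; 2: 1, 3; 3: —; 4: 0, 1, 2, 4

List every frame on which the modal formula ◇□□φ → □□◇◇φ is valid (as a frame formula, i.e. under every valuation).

(F1), (F2), (F3)

The schema corresponds to a generalized confluence (Geach) condition: ∀x ∀y ∀z ((xRy ∧ xR²z) → ∃w (yR²w ∧ zR²w)).
(F1): ✓.
(F2): ✓.
(F3): ✓.
(F4): fails — 0R1, 0R²3 but no w with 1R²w and 3R²w.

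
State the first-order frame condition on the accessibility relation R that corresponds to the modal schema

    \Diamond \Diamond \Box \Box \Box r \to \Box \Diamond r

This is a Sahlqvist (Geach-type) schema ◇^2□^3r → □^1◇^1r.
First-order correspondent: \forall x \forall y \forall z ((x R^2 y \wedge xRz) \to \exists w (y R^3 w \wedge zRw)).

\forall x \forall y \forall z ((x R^2 y \wedge xRz) \to \exists w (y R^3 w \wedge zRw))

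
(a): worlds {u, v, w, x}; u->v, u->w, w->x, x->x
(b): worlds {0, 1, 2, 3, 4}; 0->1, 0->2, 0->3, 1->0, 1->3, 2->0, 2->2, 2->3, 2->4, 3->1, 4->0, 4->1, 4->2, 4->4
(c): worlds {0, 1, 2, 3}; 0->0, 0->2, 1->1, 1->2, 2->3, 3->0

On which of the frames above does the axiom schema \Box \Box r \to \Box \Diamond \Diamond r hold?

The schema corresponds to a generalized confluence (Geach) condition: \forall x \forall z (xRz \to \exists w (x R^2 w \wedge z R^2 w)).
(a): fails — uRv but no t with uR²t and vR²t.
(b): satisfies the condition.
(c): fails — 1R2 but no w with 1R²w and 2R²w.
Valid on: (b).

(b)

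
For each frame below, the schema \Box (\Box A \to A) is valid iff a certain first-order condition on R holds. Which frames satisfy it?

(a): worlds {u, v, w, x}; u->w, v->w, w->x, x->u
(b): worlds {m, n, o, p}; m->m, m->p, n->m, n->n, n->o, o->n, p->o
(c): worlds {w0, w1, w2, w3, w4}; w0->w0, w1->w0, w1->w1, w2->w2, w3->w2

(c)

The schema corresponds to shift-reflexivity: \forall x \forall y (Rxy \to Ryy).
(a): fails — Rxu but not Ruu.
(b): fails — Rno but not Roo.
(c): satisfies the condition.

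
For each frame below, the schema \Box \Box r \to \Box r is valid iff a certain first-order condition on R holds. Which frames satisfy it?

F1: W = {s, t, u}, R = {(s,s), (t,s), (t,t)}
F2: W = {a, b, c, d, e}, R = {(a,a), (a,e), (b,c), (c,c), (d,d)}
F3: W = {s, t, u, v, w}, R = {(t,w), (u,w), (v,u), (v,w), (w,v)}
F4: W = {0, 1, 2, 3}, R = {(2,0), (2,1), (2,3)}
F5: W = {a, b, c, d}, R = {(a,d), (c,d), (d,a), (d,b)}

F1, F2

The schema corresponds to density: \forall x \forall y (Rxy \to \exists z (Rxz \wedge Rzy)).
F1: satisfies the condition.
F2: satisfies the condition.
F3: fails — Ruw but no z with Ruz and Rzw.
F4: fails — R23 but no z with R2z and Rz3.
F5: fails — Rdb but no z with Rdz and Rzb.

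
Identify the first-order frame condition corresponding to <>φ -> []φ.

Partial functionality

This is the CD axiom.
Its frame correspondent is partial functionality — forall x forall y forall z (Rxy & Rxz -> y = z).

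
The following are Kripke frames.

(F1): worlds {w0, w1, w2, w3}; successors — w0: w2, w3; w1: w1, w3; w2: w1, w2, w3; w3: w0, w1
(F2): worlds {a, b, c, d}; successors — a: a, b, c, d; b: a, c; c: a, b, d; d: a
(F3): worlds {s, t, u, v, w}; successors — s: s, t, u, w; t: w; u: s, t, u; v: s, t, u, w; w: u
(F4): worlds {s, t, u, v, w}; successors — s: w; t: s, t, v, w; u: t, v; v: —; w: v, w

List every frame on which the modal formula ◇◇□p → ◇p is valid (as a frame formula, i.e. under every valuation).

(F2)

This is the axiom for a generalized confluence (Geach) condition; its first-order frame correspondent is ∀x ∀y (xR²y → ∃w (yRw ∧ xRw)).
(F1): fails — w0R²w3 but no w with w3Rw and w0Rw.
(F2): condition met.
(F3): fails — tR²u but no w* with uRw* and tRw*.
(F4): fails — sR²v but no w* with vRw* and sRw*.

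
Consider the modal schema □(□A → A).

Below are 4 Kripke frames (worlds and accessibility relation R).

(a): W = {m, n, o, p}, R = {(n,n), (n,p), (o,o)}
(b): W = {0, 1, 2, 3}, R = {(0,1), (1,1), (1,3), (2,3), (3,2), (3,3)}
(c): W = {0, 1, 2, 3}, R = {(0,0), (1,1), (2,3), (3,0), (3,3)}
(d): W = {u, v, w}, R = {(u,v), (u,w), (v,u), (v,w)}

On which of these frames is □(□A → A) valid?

The schema corresponds to shift-reflexivity: ∀x ∀y (Rxy → Ryy).
(a): fails — Rnp but not Rpp.
(b): fails — R32 but not R22.
(c): satisfies the condition.
(d): fails — Ruv but not Rvv.

(c)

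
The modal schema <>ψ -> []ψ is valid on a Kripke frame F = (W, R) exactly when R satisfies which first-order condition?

This schema is the CD axiom.
It corresponds to partial functionality: forall x forall y forall z (Rxy & Rxz -> y = z).

partial functionality: forall x forall y forall z (Rxy & Rxz -> y = z)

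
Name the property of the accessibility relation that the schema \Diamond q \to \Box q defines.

This is the CD axiom.
It corresponds to partial functionality: \forall x \forall y \forall z (Rxy \wedge Rxz \to y = z).

partial functionality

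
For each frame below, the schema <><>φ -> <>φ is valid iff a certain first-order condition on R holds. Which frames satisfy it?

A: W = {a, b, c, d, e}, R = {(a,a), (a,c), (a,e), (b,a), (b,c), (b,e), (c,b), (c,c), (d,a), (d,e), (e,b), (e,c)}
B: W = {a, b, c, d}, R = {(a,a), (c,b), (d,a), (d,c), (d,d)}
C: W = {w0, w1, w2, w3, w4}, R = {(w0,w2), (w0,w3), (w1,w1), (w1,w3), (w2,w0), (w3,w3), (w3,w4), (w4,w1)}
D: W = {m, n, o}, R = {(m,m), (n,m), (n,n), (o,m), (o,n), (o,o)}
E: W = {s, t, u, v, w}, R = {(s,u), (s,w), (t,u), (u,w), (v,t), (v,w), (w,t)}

Frame correspondent (Sahlqvist): forall x forall y forall z (Rxy & Ryz -> Rxz) — i.e. transitivity.
A: fails — Rbc and Rcb but not Rbb.
B: fails — Rdc and Rcb but not Rdb.
C: fails — Rw1w3 and Rw3w4 but not Rw1w4.
D: condition met.
E: fails — Rwt and Rtu but not Rwu.

D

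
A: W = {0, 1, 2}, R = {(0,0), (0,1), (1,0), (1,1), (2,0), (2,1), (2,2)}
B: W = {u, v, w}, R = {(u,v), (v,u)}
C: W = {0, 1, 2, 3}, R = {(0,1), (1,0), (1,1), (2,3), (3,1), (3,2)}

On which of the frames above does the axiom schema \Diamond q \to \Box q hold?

B

This is the axiom for partial functionality; its first-order frame correspondent is \forall x \forall y \forall z (Rxy \wedge Rxz \to y = z).
A: fails — 0 sees both 0 and 1.
B: satisfies the condition.
C: fails — 1 sees both 0 and 1.
Valid on: B.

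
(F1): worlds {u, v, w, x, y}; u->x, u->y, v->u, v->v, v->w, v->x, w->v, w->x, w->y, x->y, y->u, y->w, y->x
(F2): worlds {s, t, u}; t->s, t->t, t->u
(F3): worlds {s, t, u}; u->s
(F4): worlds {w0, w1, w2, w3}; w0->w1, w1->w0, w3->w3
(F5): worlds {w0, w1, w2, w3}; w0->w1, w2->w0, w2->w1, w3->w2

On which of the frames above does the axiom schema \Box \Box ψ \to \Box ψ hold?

Frame correspondent (Sahlqvist): \forall x \forall y (Rxy \to \exists z (Rxz \wedge Rzy)) — i.e. density.
(F1): fails — Ryw but no z with Ryz and Rzw.
(F2): satisfies the condition.
(F3): fails — Rus but no z with Ruz and Rzs.
(F4): fails — Rw0w1 but no z with Rw0z and Rzw1.
(F5): fails — Rw0w1 but no z with Rw0z and Rzw1.

(F2)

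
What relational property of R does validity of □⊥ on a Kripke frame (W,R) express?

□⊥ is valid iff no world has any successor (otherwise □⊥ fails at any world with one).
The converse is a direct semantic check.
So the correspondent is emptiness of R.

emptiness of R: ∀x ∀y ¬Rxy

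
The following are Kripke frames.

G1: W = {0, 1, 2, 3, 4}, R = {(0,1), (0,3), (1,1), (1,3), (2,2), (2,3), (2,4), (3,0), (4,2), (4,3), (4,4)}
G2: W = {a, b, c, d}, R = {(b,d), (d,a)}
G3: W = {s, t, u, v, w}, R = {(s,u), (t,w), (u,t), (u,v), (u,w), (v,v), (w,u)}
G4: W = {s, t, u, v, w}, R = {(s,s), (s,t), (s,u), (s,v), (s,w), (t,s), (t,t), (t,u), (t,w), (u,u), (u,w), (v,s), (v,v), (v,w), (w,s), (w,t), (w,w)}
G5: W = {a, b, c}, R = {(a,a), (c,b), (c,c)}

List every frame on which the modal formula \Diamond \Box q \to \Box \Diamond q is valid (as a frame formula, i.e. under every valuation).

G4

Frame correspondent (Sahlqvist): \forall x \forall y \forall z (Rxy \wedge Rxz \to \exists w (Ryw \wedge Rzw)) — i.e. convergence.
G1: fails — R01 and R03 but 1 and 3 have no common successor.
G2: fails — Rda and Rda but a and a have no common successor.
G3: fails — Ruv and Ruw but v and w have no common successor.
G4: condition met.
G5: fails — Rcc and Rcb but c and b have no common successor.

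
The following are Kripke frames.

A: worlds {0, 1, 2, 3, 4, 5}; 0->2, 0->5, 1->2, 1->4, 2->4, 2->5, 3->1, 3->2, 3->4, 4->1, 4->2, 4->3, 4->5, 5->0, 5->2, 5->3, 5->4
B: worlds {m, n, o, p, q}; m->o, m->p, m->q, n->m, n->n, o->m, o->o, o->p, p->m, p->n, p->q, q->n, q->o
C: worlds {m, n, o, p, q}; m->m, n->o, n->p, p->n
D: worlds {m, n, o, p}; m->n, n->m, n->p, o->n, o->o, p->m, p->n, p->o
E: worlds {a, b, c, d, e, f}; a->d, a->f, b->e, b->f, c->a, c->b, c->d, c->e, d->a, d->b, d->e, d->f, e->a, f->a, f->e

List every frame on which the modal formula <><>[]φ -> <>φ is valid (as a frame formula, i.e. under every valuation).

A

The schema corresponds to a generalized confluence (Geach) condition: forall x forall y (x R^2 y -> exists w (yRw & xRw)).
A: condition met.
B: fails — mR²n but no w with nRw and mRw.
C: fails — pR²o but no w with oRw and pRw.
D: fails — nR²m but no w with mRw and nRw.
E: fails — aR²e but no w with eRw and aRw.
Valid on: A.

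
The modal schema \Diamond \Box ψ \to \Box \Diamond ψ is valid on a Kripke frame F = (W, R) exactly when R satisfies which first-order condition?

Suppose ◇□ψ→□◇ψ is valid. Take Rxy, Rxz and set V(ψ)={w : Ryw}. Then □ψ at y so ◇□ψ at x, so □◇ψ at x, so ◇ψ at z, giving w with Rzw and Ryw.
Conversely, on a frame with convergence the schema holds at every world under every valuation.
Frame condition: \forall x \forall y \forall z (Rxy \wedge Rxz \to \exists w (Ryw \wedge Rzw)).

convergence: \forall x \forall y \forall z (Rxy \wedge Rxz \to \exists w (Ryw \wedge Rzw))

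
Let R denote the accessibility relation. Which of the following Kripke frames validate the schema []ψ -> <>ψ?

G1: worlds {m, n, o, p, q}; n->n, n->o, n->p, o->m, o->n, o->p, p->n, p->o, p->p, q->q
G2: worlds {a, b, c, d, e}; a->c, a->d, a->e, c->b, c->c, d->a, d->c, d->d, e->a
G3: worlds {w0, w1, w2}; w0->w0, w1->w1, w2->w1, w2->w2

The schema corresponds to seriality: forall x exists y Rxy.
G1: fails — world m has no successor.
G2: fails — world b has no successor.
G3: satisfies the condition.

G3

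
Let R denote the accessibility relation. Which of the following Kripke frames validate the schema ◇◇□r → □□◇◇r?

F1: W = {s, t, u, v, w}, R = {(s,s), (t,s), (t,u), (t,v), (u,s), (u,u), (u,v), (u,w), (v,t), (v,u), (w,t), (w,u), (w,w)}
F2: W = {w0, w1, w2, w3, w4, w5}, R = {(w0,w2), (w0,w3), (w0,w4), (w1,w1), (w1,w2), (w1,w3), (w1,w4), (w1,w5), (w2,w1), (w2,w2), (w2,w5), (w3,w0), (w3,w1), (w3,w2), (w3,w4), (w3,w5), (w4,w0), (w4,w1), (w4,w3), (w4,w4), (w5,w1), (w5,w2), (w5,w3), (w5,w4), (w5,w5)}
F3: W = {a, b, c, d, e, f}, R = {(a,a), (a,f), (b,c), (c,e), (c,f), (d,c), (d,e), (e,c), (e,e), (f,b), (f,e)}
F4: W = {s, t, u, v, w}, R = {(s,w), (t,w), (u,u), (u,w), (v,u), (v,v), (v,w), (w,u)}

F2, F4

This is the axiom for a generalized confluence (Geach) condition; its first-order frame correspondent is ∀x ∀y ∀z ((xR²y ∧ xR²z) → ∃w (yRw ∧ zR²w)).
F1: fails — tR²v, tR²s but no w* with vRw* and sR²w*.
F2: satisfies the condition.
F3: fails — aR²a, aR²f but no w with aRw and fR²w.
F4: satisfies the condition.
Valid on: F2, F4.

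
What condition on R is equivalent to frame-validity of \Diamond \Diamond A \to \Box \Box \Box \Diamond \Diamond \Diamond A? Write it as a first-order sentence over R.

\forall x \forall y \forall z ((x R^2 y \wedge x R^3 z) \to \exists w (y = w \wedge z R^3 w))

This is a Sahlqvist (Geach-type) schema ◇^2□^0A → □^3◇^3A.
Minimal-valuation argument: fix x; take any y with xR^2y and any z with xR^3z. Set V(A) to the set of worlds R-reachable from y in exactly 0 steps. Then □^0A holds at y, so the antecedent holds at x; validity forces ◇^3A at z, giving a w with zR^3w and yR^0w.
First-order correspondent: \forall x \forall y \forall z ((x R^2 y \wedge x R^3 z) \to \exists w (y = w \wedge z R^3 w)).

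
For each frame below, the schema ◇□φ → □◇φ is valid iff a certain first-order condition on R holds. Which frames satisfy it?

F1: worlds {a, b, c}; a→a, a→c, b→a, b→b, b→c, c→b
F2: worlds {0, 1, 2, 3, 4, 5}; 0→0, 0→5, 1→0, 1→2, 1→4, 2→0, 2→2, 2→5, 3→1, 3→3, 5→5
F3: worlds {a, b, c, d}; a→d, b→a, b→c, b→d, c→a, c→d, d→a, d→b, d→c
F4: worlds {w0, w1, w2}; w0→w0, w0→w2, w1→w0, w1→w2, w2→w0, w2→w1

This is the axiom for convergence; its first-order frame correspondent is ∀x ∀y ∀z (Rxy ∧ Rxz → ∃w (Ryw ∧ Rzw)).
F1: fails — Raa and Rac but a and c have no common successor.
F2: fails — R10 and R14 but 0 and 4 have no common successor.
F3: fails — Rba and Rbd but a and d have no common successor.
F4: holds.
Valid on: F4.

F4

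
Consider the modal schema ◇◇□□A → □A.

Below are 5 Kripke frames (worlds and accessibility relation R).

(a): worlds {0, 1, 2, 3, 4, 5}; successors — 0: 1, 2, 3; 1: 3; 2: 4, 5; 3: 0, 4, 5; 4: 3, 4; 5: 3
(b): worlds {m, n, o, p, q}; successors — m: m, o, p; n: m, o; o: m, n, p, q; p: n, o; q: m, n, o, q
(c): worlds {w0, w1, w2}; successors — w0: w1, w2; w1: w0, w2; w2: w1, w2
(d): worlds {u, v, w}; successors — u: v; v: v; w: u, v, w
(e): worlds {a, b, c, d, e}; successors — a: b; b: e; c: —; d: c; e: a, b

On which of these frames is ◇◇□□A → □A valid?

(b)

The schema corresponds to a generalized confluence (Geach) condition: ∀x ∀y ∀z ((xR²y ∧ xRz) → ∃w (yR²w ∧ z = w)).
(a): fails — 0R²0, 0R1 but no w with 0R²w and 1=w.
(b): ✓.
(c): fails — w1R²w1, w1Rw0 but no w with w1R²w and w0=w.
(d): fails — wR²u, wRu but no t with uR²t and u=t.
(e): fails — bR²b, bRe but no w with bR²w and e=w.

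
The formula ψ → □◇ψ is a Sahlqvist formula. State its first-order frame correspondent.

This schema is the B axiom.
It corresponds to symmetry: ∀x ∀y (Rxy → Ryx).

Symmetry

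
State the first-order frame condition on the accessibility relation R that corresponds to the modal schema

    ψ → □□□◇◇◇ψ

This is a Sahlqvist (Geach-type) schema ◇^0□^0ψ → □^3◇^3ψ.
First-order correspondent: ∀x ∀z (xR³z → ∃w (x = w ∧ zR³w)).

∀x ∀z (xR³z → ∃w (x = w ∧ zR³w))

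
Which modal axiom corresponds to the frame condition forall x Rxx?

The condition is reflexivity. The T schema □s → s defines it.
Suppose □s→s is valid. At any x set V(s)={w : Rxw}. Then □s holds at x, so s holds at x, i.e. Rxx.

□s → s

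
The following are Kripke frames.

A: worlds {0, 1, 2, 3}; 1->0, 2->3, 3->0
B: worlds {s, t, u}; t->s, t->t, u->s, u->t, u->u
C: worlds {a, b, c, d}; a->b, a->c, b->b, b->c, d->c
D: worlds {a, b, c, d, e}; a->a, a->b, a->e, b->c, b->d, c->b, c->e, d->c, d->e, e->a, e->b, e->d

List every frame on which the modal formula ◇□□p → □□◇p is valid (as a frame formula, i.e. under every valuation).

Frame correspondent (Sahlqvist): ∀x ∀y ∀z ((xRy ∧ xR²z) → ∃w (yR²w ∧ zRw)) — i.e. a generalized confluence (Geach) condition.
A: fails — 2R3, 2R²0 but no w with 3R²w and 0Rw.
B: fails — tRs, tR²s but no w with sR²w and sRw.
C: fails — aRb, aR²c but no w with bR²w and cRw.
D: condition met.
Valid on: D.

D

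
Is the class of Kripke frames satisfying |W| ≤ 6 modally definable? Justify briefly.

Any modally definable frame class is closed under disjoint unions.
Any modal formula valid on each of 7 disjoint one-world frames is valid on their disjoint union (validity is preserved under disjoint unions). Each one-world frame has |W|=1≤6, but the union has |W|=7.
So the class is not modally definable.

Not definable by any modal formula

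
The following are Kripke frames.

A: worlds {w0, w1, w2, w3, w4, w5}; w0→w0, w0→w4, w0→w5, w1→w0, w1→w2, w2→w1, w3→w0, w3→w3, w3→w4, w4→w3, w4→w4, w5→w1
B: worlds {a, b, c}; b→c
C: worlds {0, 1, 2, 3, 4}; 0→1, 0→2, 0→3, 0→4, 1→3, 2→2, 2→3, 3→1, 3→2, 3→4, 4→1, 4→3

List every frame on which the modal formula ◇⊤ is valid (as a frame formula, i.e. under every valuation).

Frame correspondent (Sahlqvist): ∀x ∃y Rxy — i.e. seriality.
A: ✓.
B: fails — world a has no successor.
C: ✓.
Valid on: A, C.

A, C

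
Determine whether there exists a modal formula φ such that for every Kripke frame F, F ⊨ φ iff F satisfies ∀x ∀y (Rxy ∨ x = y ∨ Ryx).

Modal frame validity is preserved under disjoint unions.
Take 3 disjoint single-world reflexive frames: each is trivially connected, but their disjoint union has 3 worlds with no edge between distinct components, so it is not connected.
So no modal formula (or set of formulas) defines exactly the connected frames.

No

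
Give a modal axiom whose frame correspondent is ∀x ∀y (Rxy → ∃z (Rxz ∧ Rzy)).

This is density; the standard corresponding axiom is C4: □□ψ → □ψ.
Suppose □□ψ→□ψ is valid. Take Rxy and set V(ψ)={w : xR²w}. Then □□ψ at x, so □ψ at x, so ψ at y, i.e. ∃z(Rxz∧Rzy).

□□ψ → □ψ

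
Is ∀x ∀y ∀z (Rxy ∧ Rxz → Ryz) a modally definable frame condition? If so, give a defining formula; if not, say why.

This is a Sahlqvist condition; the 5 axiom ◇p → □◇p defines it.
Suppose ◇p→□◇p is valid. Take Rxy, Rxz and set V(p)={y}. Then ◇p at x, so □◇p at x, so ◇p at z, so some w with Rzw has p; w=y, i.e. Rzy. By symmetry of the argument, Ryz.

Yes, by ◇p → □◇p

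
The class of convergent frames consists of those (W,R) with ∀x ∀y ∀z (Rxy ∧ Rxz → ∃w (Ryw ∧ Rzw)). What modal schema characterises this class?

◇□p → □◇p

This is convergence; the standard corresponding axiom is .2: ◇□p → □◇p.
Suppose ◇□p→□◇p is valid. Take Rxy, Rxz and set V(p)={w : Ryw}. Then □p at y so ◇□p at x, so □◇p at x, so ◇p at z, giving w with Rzw and Ryw.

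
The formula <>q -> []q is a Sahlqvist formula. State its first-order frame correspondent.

This is the CD axiom.
Its frame correspondent is partial functionality — forall x forall y forall z (Rxy & Rxz -> y = z).

Partial functionality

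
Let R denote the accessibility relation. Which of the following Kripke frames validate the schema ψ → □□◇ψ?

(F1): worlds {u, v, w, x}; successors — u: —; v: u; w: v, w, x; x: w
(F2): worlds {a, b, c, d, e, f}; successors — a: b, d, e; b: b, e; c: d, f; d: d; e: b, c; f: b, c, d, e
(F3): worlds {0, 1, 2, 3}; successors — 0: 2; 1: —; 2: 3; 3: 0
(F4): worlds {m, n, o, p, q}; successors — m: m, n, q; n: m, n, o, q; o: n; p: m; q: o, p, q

(F3)

The schema corresponds to a generalized confluence (Geach) condition: ∀x ∀z (xR²z → ∃w (x = w ∧ zRw)).
(F1): fails — wR²u but no t with w=t and uRt.
(F2): fails — aR²b but no w with a=w and bRw.
(F3): holds.
(F4): fails — mR²o but no w with m=w and oRw.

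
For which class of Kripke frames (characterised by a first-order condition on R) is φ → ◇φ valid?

Equivalently (dual form): □φ → φ.
Suppose □φ→φ is valid. At any x set V(φ)={w : Rxw}. Then □φ holds at x, so φ holds at x, i.e. Rxx.

Reflexivity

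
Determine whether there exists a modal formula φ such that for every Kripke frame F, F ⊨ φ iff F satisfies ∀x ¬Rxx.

Any modally definable frame class is closed under surjective bounded morphisms.
The 3-cycle (worlds 0,1,2 with 0→1→2→0) is irreflexive, and the map sending every world to a single reflexive point • is a surjective bounded morphism (forth: every edge maps to (•,•); back: every world has a successor). So any modal formula valid on the 3-cycle is also valid on the reflexive point, which is not irreflexive.
So no modal formula (or set of formulas) defines exactly the irreflexive frames.

Not definable by any modal formula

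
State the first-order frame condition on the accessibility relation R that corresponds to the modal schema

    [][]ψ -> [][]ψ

forall x forall z (x R^2 z -> exists w (x R^2 w & z = w))

This is a Sahlqvist (Geach-type) schema ◇^0□^2ψ → □^2◇^0ψ.
First-order correspondent: forall x forall z (x R^2 z -> exists w (x R^2 w & z = w)).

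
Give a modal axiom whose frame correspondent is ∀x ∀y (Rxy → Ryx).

A defining formula is s → □◇s (the B axiom).
Suppose s→□◇s is valid. Take Rxy and set V(s)={x}. Then s at x, so □◇s at x, so ◇s at y, so some z with Ryz has s; z=x, i.e. Ryx.

s → □◇s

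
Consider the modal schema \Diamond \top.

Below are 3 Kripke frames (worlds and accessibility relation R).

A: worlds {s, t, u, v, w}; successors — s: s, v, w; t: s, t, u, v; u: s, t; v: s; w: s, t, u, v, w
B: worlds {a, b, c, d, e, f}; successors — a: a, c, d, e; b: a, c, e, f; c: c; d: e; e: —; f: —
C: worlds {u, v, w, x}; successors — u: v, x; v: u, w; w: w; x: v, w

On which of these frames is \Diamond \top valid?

Frame correspondent (Sahlqvist): \forall x \exists y Rxy — i.e. seriality.
A: ✓.
B: fails — world e has no successor.
C: ✓.

A, C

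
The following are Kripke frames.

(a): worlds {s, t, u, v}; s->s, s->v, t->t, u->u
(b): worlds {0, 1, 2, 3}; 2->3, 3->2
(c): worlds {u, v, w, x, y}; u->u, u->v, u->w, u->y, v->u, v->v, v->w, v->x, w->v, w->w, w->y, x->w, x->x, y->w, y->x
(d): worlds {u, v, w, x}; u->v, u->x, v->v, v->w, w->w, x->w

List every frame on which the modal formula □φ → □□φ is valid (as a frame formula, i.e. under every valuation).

(a)

This is the axiom for transitivity; its first-order frame correspondent is ∀x ∀y ∀z (Rxy ∧ Ryz → Rxz).
(a): holds.
(b): fails — R23 and R32 but not R22.
(c): fails — Ruv and Rvx but not Rux.
(d): fails — Ruv and Rvw but not Ruw.
Valid on: (a).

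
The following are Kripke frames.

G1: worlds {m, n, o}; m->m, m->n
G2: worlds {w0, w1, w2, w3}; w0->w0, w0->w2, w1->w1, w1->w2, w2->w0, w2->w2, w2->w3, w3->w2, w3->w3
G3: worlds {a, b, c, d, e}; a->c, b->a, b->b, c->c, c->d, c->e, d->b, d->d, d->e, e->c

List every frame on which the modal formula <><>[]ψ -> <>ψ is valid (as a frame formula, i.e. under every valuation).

G2

This is the axiom for a generalized confluence (Geach) condition; its first-order frame correspondent is forall x forall y (x R^2 y -> exists w (yRw & xRw)).
G1: fails — mR²n but no w with nRw and mRw.
G2: ✓.
G3: fails — aR²d but no w with dRw and aRw.
Valid on: G2.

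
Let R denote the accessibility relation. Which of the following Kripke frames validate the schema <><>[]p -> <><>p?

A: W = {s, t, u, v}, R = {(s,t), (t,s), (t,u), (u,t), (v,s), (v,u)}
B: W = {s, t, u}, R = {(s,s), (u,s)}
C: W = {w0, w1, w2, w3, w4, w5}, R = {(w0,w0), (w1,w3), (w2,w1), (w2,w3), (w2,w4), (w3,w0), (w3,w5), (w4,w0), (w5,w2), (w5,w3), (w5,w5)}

B, C

This is the axiom for a generalized confluence (Geach) condition; its first-order frame correspondent is forall x forall y (x R^2 y -> exists w (yRw & x R^2 w)).
A: fails — sR²s but no w with sRw and sR²w.
B: holds.
C: holds.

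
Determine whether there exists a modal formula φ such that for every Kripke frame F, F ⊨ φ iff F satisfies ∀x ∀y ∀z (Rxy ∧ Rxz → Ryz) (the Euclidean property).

Yes — defined by ◇r → □◇r

Yes: it is the Euclidean property, defined by the 5 schema ◇r → □◇r.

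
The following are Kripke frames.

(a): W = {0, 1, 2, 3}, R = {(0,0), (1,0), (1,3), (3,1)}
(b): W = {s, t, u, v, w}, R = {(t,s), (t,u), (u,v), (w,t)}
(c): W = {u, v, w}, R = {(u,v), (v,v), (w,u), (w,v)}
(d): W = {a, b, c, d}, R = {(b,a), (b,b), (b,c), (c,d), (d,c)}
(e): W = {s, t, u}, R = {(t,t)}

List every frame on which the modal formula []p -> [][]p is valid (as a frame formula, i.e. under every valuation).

This is the axiom for transitivity; its first-order frame correspondent is forall x forall y forall z (Rxy & Ryz -> Rxz).
(a): fails — R31 and R10 but not R30.
(b): fails — Rtu and Ruv but not Rtv.
(c): ✓.
(d): fails — Rbc and Rcd but not Rbd.
(e): ✓.
Valid on: (c), (e).

(c), (e)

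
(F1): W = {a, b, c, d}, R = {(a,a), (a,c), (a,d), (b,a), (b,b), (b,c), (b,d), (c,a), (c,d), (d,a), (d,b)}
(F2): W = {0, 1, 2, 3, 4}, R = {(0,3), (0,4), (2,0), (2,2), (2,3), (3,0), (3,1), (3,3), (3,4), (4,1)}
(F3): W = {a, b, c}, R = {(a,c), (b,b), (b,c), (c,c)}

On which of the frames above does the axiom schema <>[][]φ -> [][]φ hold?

Frame correspondent (Sahlqvist): forall x forall y forall z ((xRy & x R^2 z) -> exists w (y R^2 w & z = w)) — i.e. a generalized confluence (Geach) condition.
(F1): holds.
(F2): fails — 0R4, 0R²0 but no w with 4R²w and 0=w.
(F3): fails — bRc, bR²b but no w with cR²w and b=w.

(F1)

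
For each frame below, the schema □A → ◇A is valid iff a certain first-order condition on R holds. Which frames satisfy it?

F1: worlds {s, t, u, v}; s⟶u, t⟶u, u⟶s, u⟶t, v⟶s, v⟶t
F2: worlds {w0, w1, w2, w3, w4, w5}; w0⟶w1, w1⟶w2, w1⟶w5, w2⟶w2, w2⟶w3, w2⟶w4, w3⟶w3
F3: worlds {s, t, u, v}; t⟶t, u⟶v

Frame correspondent (Sahlqvist): ∀x ∃y Rxy — i.e. seriality.
F1: satisfies the condition.
F2: fails — world w4 has no successor.
F3: fails — world s has no successor.

F1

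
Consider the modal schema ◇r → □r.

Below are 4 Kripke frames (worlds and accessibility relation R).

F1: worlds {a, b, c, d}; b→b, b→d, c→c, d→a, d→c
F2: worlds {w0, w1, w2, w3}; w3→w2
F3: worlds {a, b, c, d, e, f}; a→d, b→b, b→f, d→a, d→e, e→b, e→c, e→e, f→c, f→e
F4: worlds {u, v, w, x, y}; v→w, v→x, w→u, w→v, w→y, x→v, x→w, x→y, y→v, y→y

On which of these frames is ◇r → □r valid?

This is the axiom for partial functionality; its first-order frame correspondent is ∀x ∀y ∀z (Rxy ∧ Rxz → y = z).
F1: fails — b sees both b and d.
F2: satisfies the condition.
F3: fails — b sees both b and f.
F4: fails — v sees both w and x.
Valid on: F2.

F2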